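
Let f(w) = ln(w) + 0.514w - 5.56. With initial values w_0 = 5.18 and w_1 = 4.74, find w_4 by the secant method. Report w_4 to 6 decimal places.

7.024498

f(w_0) = -1.252675, f(w_1) = -1.567603
w_2 = 4.740000 - (-1.567603)·(4.740000 - 5.180000)/(-1.567603 - (-1.252675)) = 6.930169; f(w_2) = -0.062009
w_3 = 6.930169 - (-0.062009)·(6.930169 - 4.740000)/(-0.062009 - (-1.567603)) = 7.020373; f(w_3) = -0.002712
w_4 = 7.020373 - (-0.002712)·(7.020373 - 6.930169)/(-0.002712 - (-0.062009)) = 7.024498; f(w_4) = -0.000004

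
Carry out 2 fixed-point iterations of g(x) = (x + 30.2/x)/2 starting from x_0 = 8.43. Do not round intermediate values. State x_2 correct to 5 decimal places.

5.51717

x_1 = g(8.430000) = 6.006222
x_2 = g(6.006222) = 5.517171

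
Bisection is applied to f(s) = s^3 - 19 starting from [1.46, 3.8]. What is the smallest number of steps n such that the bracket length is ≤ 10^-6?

22

Initial width b − a = 3.8 − 1.46 = 2.340000.
After n steps the width is (b−a)/2^n; need (b−a)/2^n ≤ 10^-6.
So n ≥ log₂(2.340000/10^-6) = log₂(2340000.0000) ≈ 21.1581.
Hence n = 22.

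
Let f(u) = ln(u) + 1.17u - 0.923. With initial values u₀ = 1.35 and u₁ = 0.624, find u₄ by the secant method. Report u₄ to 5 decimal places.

0.88921

f(u_0) = 0.956605, f(u_1) = -0.664525
u_2 = 0.624000 - (-0.664525)·(0.624000 - 1.350000)/(-0.664525 - (0.956605)) = 0.921598; f(u_2) = 0.073624
u_3 = 0.921598 - (0.073624)·(0.921598 - 0.624000)/(0.073624 - (-0.664525)) = 0.891915; f(u_3) = 0.006157
u_4 = 0.891915 - (0.006157)·(0.891915 - 0.921598)/(0.006157 - (0.073624)) = 0.889207; f(u_4) = -0.000054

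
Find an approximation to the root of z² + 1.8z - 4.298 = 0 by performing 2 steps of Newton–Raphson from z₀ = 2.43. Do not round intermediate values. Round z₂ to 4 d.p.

Newton update: z ← z − f(z)/f'(z).
f'(z) = 2z + 1.8
z_0 = 2.430000: f = 5.980900, f' = 6.660000 → z_1 = 2.430000 - (5.980900)/(6.660000) = 1.531967
z_1 = 1.531967: f = 0.806463, f' = 4.863934 → z_2 = 1.531967 - (0.806463)/(4.863934) = 1.366162

1.3662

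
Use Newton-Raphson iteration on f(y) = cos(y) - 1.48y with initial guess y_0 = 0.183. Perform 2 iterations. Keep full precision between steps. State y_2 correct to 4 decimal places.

0.5695

Newton update: y ← y − f(y)/f'(y).
f'(y) = -sin(y) - 1.48
y_0 = 0.183000: f = 0.712462, f' = -1.661980 → y_1 = 0.183000 - (0.712462)/(-1.661980) = 0.611683
y_1 = 0.611683: f = -0.086607, f' = -2.054246 → y_2 = 0.611683 - (-0.086607)/(-2.054246) = 0.569522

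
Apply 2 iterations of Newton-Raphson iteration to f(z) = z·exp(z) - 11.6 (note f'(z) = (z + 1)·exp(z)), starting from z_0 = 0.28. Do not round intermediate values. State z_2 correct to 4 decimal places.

6.0384

z_0 = 0.280000: f = -11.229524, f' = 1.693606 → z_1 = 0.280000 - (-11.229524)/(1.693606) = 6.910540
z_1 = 6.910540: f = 6918.211990, f' = 7932.600750 → z_2 = 6.910540 - (6918.211990)/(7932.600750) = 6.038416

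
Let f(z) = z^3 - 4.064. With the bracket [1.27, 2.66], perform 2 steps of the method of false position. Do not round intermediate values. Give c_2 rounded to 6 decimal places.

False-position update: c = (a·f(b) − b·f(a))/(f(b) − f(a)); replace the endpoint whose sign matches f(c).
f(1.270000) = -2.015617, f(2.660000) = 14.757096
step 1: c = 1.437040, f(c) = -1.096394 < 0 → new bracket [1.437040, 2.660000]
step 2: c = 1.521617, f(c) = -0.540972 < 0 → new bracket [1.521617, 2.660000]

1.521617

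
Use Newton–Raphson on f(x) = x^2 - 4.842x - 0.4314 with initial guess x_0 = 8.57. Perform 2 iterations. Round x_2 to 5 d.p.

5.09144

f'(x) = 2x - 4.842
x_0 = 8.570000: f = 31.517560, f' = 12.298000 → x_1 = 8.570000 - (31.517560)/(12.298000) = 6.007180
x_1 = 6.007180: f = 6.568046, f' = 7.172360 → x_2 = 6.007180 - (6.568046)/(7.172360) = 5.091436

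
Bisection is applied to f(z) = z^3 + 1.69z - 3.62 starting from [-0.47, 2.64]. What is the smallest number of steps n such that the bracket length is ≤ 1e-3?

Initial width b − a = 2.64 − -0.47 = 3.110000.
After n steps the width is (b−a)/2^n; need (b−a)/2^n ≤ 1e-3.
So n ≥ log₂(3.110000/1e-3) = log₂(3110.0000) ≈ 11.6027.
Hence n = 12.

12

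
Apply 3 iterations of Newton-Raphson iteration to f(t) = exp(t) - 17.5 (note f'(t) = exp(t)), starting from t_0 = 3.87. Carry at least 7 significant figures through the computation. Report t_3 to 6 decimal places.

2.864060

t_0 = 3.870000: f = 30.442386, f' = 47.942386 → t_1 = 3.870000 - (30.442386)/(47.942386) = 3.235021
t_1 = 3.235021: f = 7.906917, f' = 25.406917 → t_2 = 3.235021 - (7.906917)/(25.406917) = 2.923810
t_2 = 2.923810: f = 1.112069, f' = 18.612069 → t_3 = 2.923810 - (1.112069)/(18.612069) = 2.864060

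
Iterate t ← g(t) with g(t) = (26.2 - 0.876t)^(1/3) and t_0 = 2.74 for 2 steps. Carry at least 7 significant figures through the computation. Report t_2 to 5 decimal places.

t_1 = g(2.740000) = 2.876455
t_2 = g(2.876455) = 2.871631

2.87163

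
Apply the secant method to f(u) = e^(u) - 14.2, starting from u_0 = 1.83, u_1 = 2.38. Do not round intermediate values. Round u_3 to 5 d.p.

2.63440

Secant update: u_(k+1) = u_k − f(u_k)·(u_k − u_(k-1))/(f(u_k) − f(u_(k-1))).
f(u_0) = -7.966113, f(u_1) = -3.395097
u_2 = 2.380000 - (-3.395097)·(2.380000 - 1.830000)/(-3.395097 - (-7.966113)) = 2.788509; f(u_2) = 2.056771
u_3 = 2.788509 - (2.056771)·(2.788509 - 2.380000)/(2.056771 - (-3.395097)) = 2.634395; f(u_3) = -0.265117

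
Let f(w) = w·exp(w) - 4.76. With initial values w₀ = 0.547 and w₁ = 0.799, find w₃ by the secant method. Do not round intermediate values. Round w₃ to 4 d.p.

1.1549

f(w_0) = -3.814751, f(w_1) = -2.983570
w_2 = 0.799000 - (-2.983570)·(0.799000 - 0.547000)/(-2.983570 - (-3.814751)) = 1.703568; f(w_2) = 4.598581
w_3 = 1.703568 - (4.598581)·(1.703568 - 0.799000)/(4.598581 - (-2.983570)) = 1.154947; f(w_3) = -1.094366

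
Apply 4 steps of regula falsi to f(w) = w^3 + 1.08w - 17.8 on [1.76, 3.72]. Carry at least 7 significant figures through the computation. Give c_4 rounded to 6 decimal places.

f(1.760000) = -10.447424, f(3.720000) = 37.696448
step 1: c = 2.185328, f(c) = -5.003461 < 0 → new bracket [2.185328, 3.720000]
step 2: c = 2.365157, f(c) = -2.015018 < 0 → new bracket [2.365157, 3.720000]
step 3: c = 2.433904, f(c) = -0.753212 < 0 → new bracket [2.433904, 3.720000]
step 4: c = 2.459098, f(c) = -0.273611 < 0 → new bracket [2.459098, 3.720000]

2.459098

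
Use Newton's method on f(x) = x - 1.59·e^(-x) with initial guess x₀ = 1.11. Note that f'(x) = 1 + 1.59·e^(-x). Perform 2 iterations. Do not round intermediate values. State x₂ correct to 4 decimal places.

x_0 = 1.110000: f = 0.586001, f' = 1.523999 → x_1 = 1.110000 - (0.586001)/(1.523999) = 0.725484
x_1 = 0.725484: f = -0.044219, f' = 1.769703 → x_2 = 0.725484 - (-0.044219)/(1.769703) = 0.750471

0.7505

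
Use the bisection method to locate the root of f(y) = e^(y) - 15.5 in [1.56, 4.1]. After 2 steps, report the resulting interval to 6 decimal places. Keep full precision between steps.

[2.195000, 2.830000]

f(1.560000) = -10.741179, f(4.100000) = 44.840288 (opposite signs)
step 1: m = 2.830000, f(m) = 1.445461 > 0 → root in [1.560000, 2.830000]
step 2: m = 2.195000, f(m) = -6.519999 < 0 → root in [2.195000, 2.830000]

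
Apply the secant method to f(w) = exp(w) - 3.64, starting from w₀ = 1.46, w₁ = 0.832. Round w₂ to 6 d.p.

Secant update: w_(k+1) = w_k − f(w_k)·(w_k − w_(k-1))/(f(w_k) − f(w_(k-1))).
f(w_0) = 0.665960, f(w_1) = -1.342090
w_2 = 0.832000 - (-1.342090)·(0.832000 - 1.460000)/(-1.342090 - (0.665960)) = 1.251727; f(w_2) = -0.143624

1.251727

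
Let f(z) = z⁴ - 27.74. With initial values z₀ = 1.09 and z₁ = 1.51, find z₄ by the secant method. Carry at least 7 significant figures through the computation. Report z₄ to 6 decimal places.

1.903420

f(z_0) = -26.328418, f(z_1) = -22.541144
z_2 = 1.510000 - (-22.541144)·(1.510000 - 1.090000)/(-22.541144 - (-26.328418)) = 4.009761; f(z_2) = 230.767953
z_3 = 4.009761 - (230.767953)·(4.009761 - 1.510000)/(230.767953 - (-22.541144)) = 1.732446; f(z_3) = -18.731794
z_4 = 1.732446 - (-18.731794)·(1.732446 - 4.009761)/(-18.731794 - (230.767953)) = 1.903420; f(z_4) = -14.613803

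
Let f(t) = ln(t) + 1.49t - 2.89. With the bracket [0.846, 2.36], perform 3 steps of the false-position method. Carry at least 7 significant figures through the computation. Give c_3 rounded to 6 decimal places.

1.617560

False-position update: c = (a·f(b) − b·f(a))/(f(b) − f(a)); replace the endpoint whose sign matches f(c).
f(0.846000) = -1.796696, f(2.360000) = 1.485062
step 1: c = 1.674884, f(c) = 0.121322 > 0 → new bracket [0.846000, 1.674884]
step 2: c = 1.622454, f(c) = 0.011397 > 0 → new bracket [0.846000, 1.622454]
step 3: c = 1.617560, f(c) = 0.001083 > 0 → new bracket [0.846000, 1.617560]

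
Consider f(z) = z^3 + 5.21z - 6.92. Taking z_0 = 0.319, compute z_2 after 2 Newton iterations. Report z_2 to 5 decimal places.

f'(z) = 3z^2 + 5.21
z_0 = 0.319000: f = -5.225548, f' = 5.515283 → z_1 = 0.319000 - (-5.225548)/(5.515283) = 1.266467
z_1 = 1.266467: f = 1.709628, f' = 10.021815 → z_2 = 1.266467 - (1.709628)/(10.021815) = 1.095876

1.09588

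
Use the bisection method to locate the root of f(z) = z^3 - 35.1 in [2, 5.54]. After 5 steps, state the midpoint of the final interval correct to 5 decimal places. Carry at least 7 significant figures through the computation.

f(2.000000) = -27.100000, f(5.540000) = 134.931464 (opposite signs)
step 1: m = 3.770000, f(m) = 18.482633 > 0 → root in [2.000000, 3.770000]
step 2: m = 2.885000, f(m) = -11.087496 < 0 → root in [2.885000, 3.770000]
step 3: m = 3.327500, f(m) = 1.742933 > 0 → root in [2.885000, 3.327500]
step 4: m = 3.106250, f(m) = -5.128449 < 0 → root in [3.106250, 3.327500]
step 5: m = 3.216875, f(m) = -1.810861 < 0 → root in [3.216875, 3.327500]
Midpoint of [3.216875, 3.327500] = 3.272187

3.27219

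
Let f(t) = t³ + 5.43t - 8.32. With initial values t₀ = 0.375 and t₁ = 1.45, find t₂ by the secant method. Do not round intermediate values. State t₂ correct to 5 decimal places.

1.13332

Secant update: t_(k+1) = t_k − f(t_k)·(t_k − t_(k-1))/(f(t_k) − f(t_(k-1))).
f(t_0) = -6.231016, f(t_1) = 2.602125
t_2 = 1.450000 - (2.602125)·(1.450000 - 0.375000)/(2.602125 - (-6.231016)) = 1.133319; f(t_2) = -0.710426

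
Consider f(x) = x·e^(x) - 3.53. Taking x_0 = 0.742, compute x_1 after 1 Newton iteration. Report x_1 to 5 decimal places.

1.28095

f'(x) = (x + 1)·e^(x)
x_0 = 0.742000: f = -1.971702, f' = 3.658429 → x_1 = 0.742000 - (-1.971702)/(3.658429) = 1.280948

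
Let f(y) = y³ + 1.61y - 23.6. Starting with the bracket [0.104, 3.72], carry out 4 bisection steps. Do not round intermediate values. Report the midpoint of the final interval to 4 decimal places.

f(0.104000) = -23.431435, f(3.720000) = 33.868048 (opposite signs)
step 1: m = 1.912000, f(m) = -13.531897 < 0 → root in [1.912000, 3.720000]
step 2: m = 2.816000, f(m) = 3.264234 > 0 → root in [1.912000, 2.816000]
step 3: m = 2.364000, f(m) = -6.582755 < 0 → root in [2.364000, 2.816000]
step 4: m = 2.590000, f(m) = -2.056121 < 0 → root in [2.590000, 2.816000]
Midpoint of [2.590000, 2.816000] = 2.703000

2.7030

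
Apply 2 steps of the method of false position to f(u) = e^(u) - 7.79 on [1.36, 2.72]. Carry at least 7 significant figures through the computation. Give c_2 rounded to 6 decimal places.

1.984582

f(1.360000) = -3.893807, f(2.720000) = 7.390322
step 1: c = 1.829294, f(c) = -1.560511 < 0 → new bracket [1.829294, 2.720000]
step 2: c = 1.984582, f(c) = -0.513993 < 0 → new bracket [1.984582, 2.720000]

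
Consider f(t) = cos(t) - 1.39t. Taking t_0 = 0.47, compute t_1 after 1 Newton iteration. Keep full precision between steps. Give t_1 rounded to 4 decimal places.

f'(t) = -sin(t) - 1.39
t_0 = 0.470000: f = 0.238268, f' = -1.842886 → t_1 = 0.470000 - (0.238268)/(-1.842886) = 0.599291

0.5993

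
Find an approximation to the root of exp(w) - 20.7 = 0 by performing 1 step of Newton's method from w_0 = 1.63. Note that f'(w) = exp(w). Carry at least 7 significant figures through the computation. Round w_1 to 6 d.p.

4.685742

w_0 = 1.630000: f = -15.596125, f' = 5.103875 → w_1 = 1.630000 - (-15.596125)/(5.103875) = 4.685742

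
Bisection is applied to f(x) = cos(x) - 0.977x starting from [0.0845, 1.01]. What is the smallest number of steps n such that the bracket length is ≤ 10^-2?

Initial width b − a = 1.01 − 0.0845 = 0.925500.
After n steps the width is (b−a)/2^n; need (b−a)/2^n ≤ 10^-2.
So n ≥ log₂(0.925500/10^-2) = log₂(92.5500) ≈ 6.5322.
Hence n = 7.

7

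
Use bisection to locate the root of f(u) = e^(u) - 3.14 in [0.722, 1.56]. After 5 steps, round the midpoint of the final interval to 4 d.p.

f(0.722000) = -1.081454, f(1.560000) = 1.618821 (opposite signs)
step 1: m = 1.141000, f(m) = -0.010103 < 0 → root in [1.141000, 1.560000]
step 2: m = 1.350500, f(m) = 0.719355 > 0 → root in [1.141000, 1.350500]
step 3: m = 1.245750, f(m) = 0.335540 > 0 → root in [1.141000, 1.245750]
step 4: m = 1.193375, f(m) = 0.158194 > 0 → root in [1.141000, 1.193375]
step 5: m = 1.167188, f(m) = 0.072944 > 0 → root in [1.141000, 1.167188]
Midpoint of [1.141000, 1.167188] = 1.154094

1.1541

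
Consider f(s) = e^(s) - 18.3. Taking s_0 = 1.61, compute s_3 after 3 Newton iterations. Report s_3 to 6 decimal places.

f'(s) = e^(s)
s_0 = 1.610000: f = -13.297189, f' = 5.002811 → s_1 = 1.610000 - (-13.297189)/(5.002811) = 4.267943
s_1 = 4.267943: f = 53.074691, f' = 71.374691 → s_2 = 4.267943 - (53.074691)/(71.374691) = 3.524337
s_2 = 3.524337: f = 15.631261, f' = 33.931261 → s_3 = 3.524337 - (15.631261)/(33.931261) = 3.063662

3.063662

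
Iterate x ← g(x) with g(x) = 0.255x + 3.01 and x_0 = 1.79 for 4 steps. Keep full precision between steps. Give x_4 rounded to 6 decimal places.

4.030754

x_1 = g(1.790000) = 3.466450
x_2 = g(3.466450) = 3.893945
x_3 = g(3.893945) = 4.002956
x_4 = g(4.002956) = 4.030754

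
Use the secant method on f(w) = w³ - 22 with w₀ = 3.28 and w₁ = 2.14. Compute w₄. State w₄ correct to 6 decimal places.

f(w_0) = 13.287552, f(w_1) = -12.199656
w_2 = 2.140000 - (-12.199656)·(2.140000 - 3.280000)/(-12.199656 - (13.287552)) = 2.685670; f(w_2) = -2.628734
w_3 = 2.685670 - (-2.628734)·(2.685670 - 2.140000)/(-2.628734 - (-12.199656)) = 2.835543; f(w_3) = 0.798628
w_4 = 2.835543 - (0.798628)·(2.835543 - 2.685670)/(0.798628 - (-2.628734)) = 2.800620; f(w_4) = -0.033407

2.800620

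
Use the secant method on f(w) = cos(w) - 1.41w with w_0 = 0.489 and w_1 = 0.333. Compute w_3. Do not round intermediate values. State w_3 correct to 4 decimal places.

0.5891

f(w_0) = 0.193313, f(w_1) = 0.475536
w_2 = 0.333000 - (0.475536)·(0.333000 - 0.489000)/(0.475536 - (0.193313)) = 0.595855; f(w_2) = -0.012486
w_3 = 0.595855 - (-0.012486)·(0.595855 - 0.333000)/(-0.012486 - (0.475536)) = 0.589130; f(w_3) = 0.000752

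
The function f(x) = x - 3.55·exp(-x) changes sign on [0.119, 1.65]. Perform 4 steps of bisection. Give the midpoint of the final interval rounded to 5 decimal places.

f(0.119000) = -3.032718, f(1.650000) = 0.968223 (opposite signs)
step 1: m = 0.884500, f(m) = -0.581368 < 0 → root in [0.884500, 1.650000]
step 2: m = 1.267250, f(m) = 0.267552 > 0 → root in [0.884500, 1.267250]
step 3: m = 1.075875, f(m) = -0.134672 < 0 → root in [1.075875, 1.267250]
step 4: m = 1.171562, f(m) = 0.071480 > 0 → root in [1.075875, 1.171562]
Midpoint of [1.075875, 1.171562] = 1.123719

1.12372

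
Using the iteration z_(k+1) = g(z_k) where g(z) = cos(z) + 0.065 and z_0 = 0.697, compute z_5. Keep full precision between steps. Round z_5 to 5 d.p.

z_1 = g(0.697000) = 0.831771
z_2 = g(0.831771) = 0.738568
z_3 = g(0.738568) = 0.804434
z_4 = g(0.804434) = 0.758519
z_5 = g(0.758519) = 0.790855

0.79086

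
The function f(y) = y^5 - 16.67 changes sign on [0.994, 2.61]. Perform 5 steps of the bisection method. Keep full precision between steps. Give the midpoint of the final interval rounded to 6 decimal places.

f(0.994000) = -15.699642, f(2.610000) = 104.446284 (opposite signs)
step 1: m = 1.802000, f(m) = 2.330890 > 0 → root in [0.994000, 1.802000]
step 2: m = 1.398000, f(m) = -11.330066 < 0 → root in [1.398000, 1.802000]
step 3: m = 1.600000, f(m) = -6.184240 < 0 → root in [1.600000, 1.802000]
step 4: m = 1.701000, f(m) = -2.429620 < 0 → root in [1.701000, 1.802000]
step 5: m = 1.751500, f(m) = -0.186452 < 0 → root in [1.751500, 1.802000]
Midpoint of [1.751500, 1.802000] = 1.776750

1.776750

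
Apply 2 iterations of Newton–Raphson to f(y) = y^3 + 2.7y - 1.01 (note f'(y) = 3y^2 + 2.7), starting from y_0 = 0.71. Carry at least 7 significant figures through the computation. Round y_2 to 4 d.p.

0.3582

y_0 = 0.710000: f = 1.264911, f' = 4.212300 → y_1 = 0.710000 - (1.264911)/(4.212300) = 0.409710
y_1 = 0.409710: f = 0.164992, f' = 3.203587 → y_2 = 0.409710 - (0.164992)/(3.203587) = 0.358208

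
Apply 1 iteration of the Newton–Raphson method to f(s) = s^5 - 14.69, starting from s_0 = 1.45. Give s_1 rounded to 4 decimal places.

f'(s) = 5s^4
s_0 = 1.450000: f = -8.280266, f' = 22.102531 → s_1 = 1.450000 - (-8.280266)/(22.102531) = 1.824630

1.8246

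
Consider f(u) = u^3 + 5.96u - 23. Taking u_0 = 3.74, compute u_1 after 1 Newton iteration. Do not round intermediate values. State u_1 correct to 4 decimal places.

2.6632

Newton update: u ← u − f(u)/f'(u).
f'(u) = 3u^2 + 5.96
u_0 = 3.740000: f = 51.604024, f' = 47.922800 → u_1 = 3.740000 - (51.604024)/(47.922800) = 2.663184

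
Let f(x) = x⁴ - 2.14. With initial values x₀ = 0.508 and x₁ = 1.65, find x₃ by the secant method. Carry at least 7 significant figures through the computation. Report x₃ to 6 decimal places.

f(x_0) = -2.073403, f(x_1) = 5.272006
x_2 = 1.650000 - (5.272006)·(1.650000 - 0.508000)/(5.272006 - (-2.073403)) = 0.830355; f(x_2) = -1.664605
x_3 = 0.830355 - (-1.664605)·(0.830355 - 1.650000)/(-1.664605 - (5.272006)) = 1.027048; f(x_3) = -1.027339

1.027048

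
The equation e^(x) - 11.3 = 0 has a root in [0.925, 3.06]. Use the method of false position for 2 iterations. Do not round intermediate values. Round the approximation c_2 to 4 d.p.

f(0.925000) = -8.778132, f(3.060000) = 10.027557
step 1: c = 1.921577, f(c) = -4.468278 < 0 → new bracket [1.921577, 3.060000]
step 2: c = 2.272491, f(c) = -1.596460 < 0 → new bracket [2.272491, 3.060000]

2.2725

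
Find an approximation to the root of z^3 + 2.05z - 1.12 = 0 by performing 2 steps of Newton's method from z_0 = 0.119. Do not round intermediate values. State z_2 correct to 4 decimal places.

0.4904

f'(z) = 3z^2 + 2.05
z_0 = 0.119000: f = -0.874365, f' = 2.092483 → z_1 = 0.119000 - (-0.874365)/(2.092483) = 0.536860
z_1 = 0.536860: f = 0.135296, f' = 2.914656 → z_2 = 0.536860 - (0.135296)/(2.914656) = 0.490441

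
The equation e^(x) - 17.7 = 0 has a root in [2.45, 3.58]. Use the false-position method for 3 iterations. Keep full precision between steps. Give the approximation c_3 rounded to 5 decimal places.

2.85970

False-position update: c = (a·f(b) − b·f(a))/(f(b) − f(a)); replace the endpoint whose sign matches f(c).
f(2.450000) = -6.111653, f(3.580000) = 18.173541
step 1: c = 2.734378, f(c) = -2.299843 < 0 → new bracket [2.734378, 3.580000]
step 2: c = 2.829369, f(c) = -0.765224 < 0 → new bracket [2.829369, 3.580000]
step 3: c = 2.859699, f(c) = -0.243735 < 0 → new bracket [2.859699, 3.580000]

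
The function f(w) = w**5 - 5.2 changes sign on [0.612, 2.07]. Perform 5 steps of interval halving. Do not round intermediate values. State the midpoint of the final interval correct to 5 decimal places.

1.40934

f(0.612000) = -5.114147, f(2.070000) = 32.805962 (opposite signs)
step 1: m = 1.341000, f(m) = -0.863455 < 0 → root in [1.341000, 2.070000]
step 2: m = 1.705500, f(m) = 9.229744 > 0 → root in [1.341000, 1.705500]
step 3: m = 1.523250, f(m) = 3.000795 > 0 → root in [1.341000, 1.523250]
step 4: m = 1.432125, f(m) = 0.824273 > 0 → root in [1.341000, 1.432125]
step 5: m = 1.386563, f(m) = -0.074960 < 0 → root in [1.386563, 1.432125]
Midpoint of [1.386563, 1.432125] = 1.409344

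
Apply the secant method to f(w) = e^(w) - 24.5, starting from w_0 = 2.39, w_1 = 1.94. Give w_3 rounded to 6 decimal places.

f(w_0) = -13.586506, f(w_1) = -17.541249
w_2 = 1.940000 - (-17.541249)·(1.940000 - 2.390000)/(-17.541249 - (-13.586506)) = 3.935973; f(w_2) = 26.711979
w_3 = 3.935973 - (26.711979)·(3.935973 - 1.940000)/(26.711979 - (-17.541249)) = 2.731171; f(w_3) = -9.149149

2.731171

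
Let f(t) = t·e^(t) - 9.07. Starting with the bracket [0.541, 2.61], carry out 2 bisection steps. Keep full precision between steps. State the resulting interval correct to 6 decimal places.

f(0.541000) = -8.140711, f(2.610000) = 26.423523 (opposite signs)
step 1: m = 1.575500, f(m) = -1.455360 < 0 → root in [1.575500, 2.610000]
step 2: m = 2.092750, f(m) = 7.896299 > 0 → root in [1.575500, 2.092750]

[1.575500, 2.092750]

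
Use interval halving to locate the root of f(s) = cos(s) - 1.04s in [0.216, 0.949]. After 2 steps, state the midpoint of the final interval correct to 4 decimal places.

0.6741

f(0.216000) = 0.752123, f(0.949000) = -0.404464 (opposite signs)
step 1: m = 0.582500, f(m) = 0.229290 > 0 → root in [0.582500, 0.949000]
step 2: m = 0.765750, f(m) = -0.075517 < 0 → root in [0.582500, 0.765750]
Midpoint of [0.582500, 0.765750] = 0.674125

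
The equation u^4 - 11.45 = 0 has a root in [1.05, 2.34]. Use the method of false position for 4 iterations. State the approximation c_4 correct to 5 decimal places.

1.82586

f(1.050000) = -10.234494, f(2.340000) = 18.532195
step 1: c = 1.508951, f(c) = -6.265577 < 0 → new bracket [1.508951, 2.340000]
step 2: c = 1.718930, f(c) = -2.719638 < 0 → new bracket [1.718930, 2.340000]
step 3: c = 1.798409, f(c) = -0.989464 < 0 → new bracket [1.798409, 2.340000]
step 4: c = 1.825860, f(c) = -0.336016 < 0 → new bracket [1.825860, 2.340000]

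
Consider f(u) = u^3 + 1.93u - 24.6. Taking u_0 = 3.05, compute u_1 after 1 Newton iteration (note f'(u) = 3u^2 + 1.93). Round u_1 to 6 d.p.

u_0 = 3.050000: f = 9.659125, f' = 29.837500 → u_1 = 3.050000 - (9.659125)/(29.837500) = 2.726276

2.726276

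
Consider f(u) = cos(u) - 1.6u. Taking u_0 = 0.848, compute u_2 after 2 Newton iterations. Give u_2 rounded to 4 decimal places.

f'(u) = -sin(u) - 1.6
u_0 = 0.848000: f = -0.695316, f' = -2.349959 → u_1 = 0.848000 - (-0.695316)/(-2.349959) = 0.552116
u_1 = 0.552116: f = -0.031969, f' = -2.124490 → u_2 = 0.552116 - (-0.031969)/(-2.124490) = 0.537068

0.5371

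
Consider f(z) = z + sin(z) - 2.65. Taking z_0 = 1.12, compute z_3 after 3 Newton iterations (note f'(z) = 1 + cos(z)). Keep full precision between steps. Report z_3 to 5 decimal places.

z_0 = 1.120000: f = -0.629900, f' = 1.435682 → z_1 = 1.120000 - (-0.629900)/(1.435682) = 1.558746
z_1 = 1.558746: f = -0.091327, f' = 1.012050 → z_2 = 1.558746 - (-0.091327)/(1.012050) = 1.648985
z_2 = 1.648985: f = -0.004070, f' = 0.921891 → z_3 = 1.648985 - (-0.004070)/(0.921891) = 1.653400

1.65340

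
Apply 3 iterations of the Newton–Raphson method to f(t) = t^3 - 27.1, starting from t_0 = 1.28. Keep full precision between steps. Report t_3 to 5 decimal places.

f'(t) = 3t^2
t_0 = 1.280000: f = -25.002848, f' = 4.915200 → t_1 = 1.280000 - (-25.002848)/(4.915200) = 6.366842
t_1 = 6.366842: f = 230.990672, f' = 121.610048 → t_2 = 6.366842 - (230.990672)/(121.610048) = 4.467405
t_2 = 4.467405: f = 62.059166, f' = 59.873124 → t_3 = 4.467405 - (62.059166)/(59.873124) = 3.430894

3.43089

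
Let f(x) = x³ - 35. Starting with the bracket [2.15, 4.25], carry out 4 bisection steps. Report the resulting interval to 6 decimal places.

[3.200000, 3.331250]

f(2.150000) = -25.061625, f(4.250000) = 41.765625 (opposite signs)
step 1: m = 3.200000, f(m) = -2.232000 < 0 → root in [3.200000, 4.250000]
step 2: m = 3.725000, f(m) = 16.686703 > 0 → root in [3.200000, 3.725000]
step 3: m = 3.462500, f(m) = 6.511588 > 0 → root in [3.200000, 3.462500]
step 4: m = 3.331250, f(m) = 1.967636 > 0 → root in [3.200000, 3.331250]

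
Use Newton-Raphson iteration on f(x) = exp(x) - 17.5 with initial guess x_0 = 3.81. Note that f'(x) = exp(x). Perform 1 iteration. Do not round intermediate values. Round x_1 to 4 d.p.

3.1976

x_0 = 3.810000: f = 27.650439, f' = 45.150439 → x_1 = 3.810000 - (27.650439)/(45.150439) = 3.197593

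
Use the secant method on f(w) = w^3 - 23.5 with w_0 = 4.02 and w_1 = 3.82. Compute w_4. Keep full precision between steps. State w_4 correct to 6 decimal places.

2.869842

f(w_0) = 41.464808, f(w_1) = 32.242968
w_2 = 3.820000 - (32.242968)·(3.820000 - 4.020000)/(32.242968 - (41.464808)) = 3.120726; f(w_2) = 6.892532
w_3 = 3.120726 - (6.892532)·(3.120726 - 3.820000)/(6.892532 - (32.242968)) = 2.930600; f(w_3) = 1.669219
w_4 = 2.930600 - (1.669219)·(2.930600 - 3.120726)/(1.669219 - (6.892532)) = 2.869842; f(w_4) = 0.135989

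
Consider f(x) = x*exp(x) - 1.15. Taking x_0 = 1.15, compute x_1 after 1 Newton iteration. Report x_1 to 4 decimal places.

0.7845

Newton update: x ← x − f(x)/f'(x).
f'(x) = (x+1)*exp(x)
x_0 = 1.150000: f = 2.481922, f' = 6.790115 → x_1 = 1.150000 - (2.481922)/(6.790115) = 0.784480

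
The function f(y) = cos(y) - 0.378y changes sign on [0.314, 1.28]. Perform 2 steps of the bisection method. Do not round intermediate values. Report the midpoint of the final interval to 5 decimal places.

1.15925

f(0.314000) = 0.832414, f(1.280000) = -0.197125 (opposite signs)
step 1: m = 0.797000, f(m) = 0.397590 > 0 → root in [0.797000, 1.280000]
step 2: m = 1.038500, f(m) = 0.114960 > 0 → root in [1.038500, 1.280000]
Midpoint of [1.038500, 1.280000] = 1.159250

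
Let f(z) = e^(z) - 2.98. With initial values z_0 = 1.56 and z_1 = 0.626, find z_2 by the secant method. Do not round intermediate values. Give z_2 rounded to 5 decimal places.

0.98486

Secant update: z_(k+1) = z_k − f(z_k)·(z_k − z_(k-1))/(f(z_k) − f(z_(k-1))).
f(z_0) = 1.778821, f(z_1) = -1.109885
z_2 = 0.626000 - (-1.109885)·(0.626000 - 1.560000)/(-1.109885 - (1.778821)) = 0.984857; f(z_2) = -0.302571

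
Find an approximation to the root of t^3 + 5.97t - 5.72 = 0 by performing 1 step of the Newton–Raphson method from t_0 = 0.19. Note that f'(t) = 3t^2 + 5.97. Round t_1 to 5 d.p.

0.94331

t_0 = 0.190000: f = -4.578841, f' = 6.078300 → t_1 = 0.190000 - (-4.578841)/(6.078300) = 0.943309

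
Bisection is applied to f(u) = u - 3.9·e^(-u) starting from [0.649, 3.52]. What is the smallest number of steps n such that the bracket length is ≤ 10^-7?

Initial width b − a = 3.52 − 0.649 = 2.871000.
After n steps the width is (b−a)/2^n; need (b−a)/2^n ≤ 10^-7.
So n ≥ log₂(2.871000/10^-7) = log₂(28710000.0000) ≈ 24.7750.
Hence n = 25.

25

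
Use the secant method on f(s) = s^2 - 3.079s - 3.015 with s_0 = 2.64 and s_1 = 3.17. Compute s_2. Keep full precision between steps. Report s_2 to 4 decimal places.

Secant update: s_(k+1) = s_k − f(s_k)·(s_k − s_(k-1))/(f(s_k) − f(s_(k-1))).
f(s_0) = -4.173960, f(s_1) = -2.726530
s_2 = 3.170000 - (-2.726530)·(3.170000 - 2.640000)/(-2.726530 - (-4.173960)) = 4.168363; f(s_2) = 1.525862

4.1684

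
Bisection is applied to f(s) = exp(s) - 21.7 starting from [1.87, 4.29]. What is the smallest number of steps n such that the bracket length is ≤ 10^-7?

25

Initial width b − a = 4.29 − 1.87 = 2.420000.
After n steps the width is (b−a)/2^n; need (b−a)/2^n ≤ 10^-7.
So n ≥ log₂(2.420000/10^-7) = log₂(24200000.0000) ≈ 24.5285.
Hence n = 25.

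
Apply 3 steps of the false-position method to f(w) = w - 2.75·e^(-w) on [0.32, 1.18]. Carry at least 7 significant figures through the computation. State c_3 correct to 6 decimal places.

False-position update: c = (a·f(b) − b·f(a))/(f(b) − f(a)); replace the endpoint whose sign matches f(c).
f(0.320000) = -1.676910, f(1.180000) = 0.334983
step 1: c = 1.036809, f(c) = 0.061701 > 0 → new bracket [0.320000, 1.036809]
step 2: c = 1.011370, f(c) = 0.011139 > 0 → new bracket [0.320000, 1.011370]
step 3: c = 1.006808, f(c) = 0.002003 > 0 → new bracket [0.320000, 1.006808]

1.006808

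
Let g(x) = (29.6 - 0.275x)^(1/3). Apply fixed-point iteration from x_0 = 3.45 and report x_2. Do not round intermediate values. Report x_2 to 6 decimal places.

3.063765

x_1 = g(3.450000) = 3.059951
x_2 = g(3.059951) = 3.063765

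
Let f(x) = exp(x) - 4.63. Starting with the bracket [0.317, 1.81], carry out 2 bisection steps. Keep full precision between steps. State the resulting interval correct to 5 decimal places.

[1.43675, 1.81000]

f(0.317000) = -3.256997, f(1.810000) = 1.480447 (opposite signs)
step 1: m = 1.063500, f(m) = -1.733509 < 0 → root in [1.063500, 1.810000]
step 2: m = 1.436750, f(m) = -0.422999 < 0 → root in [1.436750, 1.810000]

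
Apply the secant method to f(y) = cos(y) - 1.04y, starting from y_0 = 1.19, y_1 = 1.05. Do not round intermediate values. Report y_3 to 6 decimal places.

0.723076

f(y_0) = -0.865940, f(y_1) = -0.594429
y_2 = 1.050000 - (-0.594429)·(1.050000 - 1.190000)/(-0.594429 - (-0.865940)) = 0.743493; f(y_2) = -0.037124
y_3 = 0.743493 - (-0.037124)·(0.743493 - 1.050000)/(-0.037124 - (-0.594429)) = 0.723076; f(y_3) = -0.002224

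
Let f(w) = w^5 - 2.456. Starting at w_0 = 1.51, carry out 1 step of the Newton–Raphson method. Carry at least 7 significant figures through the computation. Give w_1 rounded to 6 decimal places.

1.302482

f'(w) = 5w^4
w_0 = 1.510000: f = 5.394273, f' = 25.994280 → w_1 = 1.510000 - (5.394273)/(25.994280) = 1.302482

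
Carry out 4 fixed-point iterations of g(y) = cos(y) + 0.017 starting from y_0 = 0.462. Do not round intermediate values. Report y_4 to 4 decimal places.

y_1 = g(0.462000) = 0.912163
y_2 = g(0.912163) = 0.629037
y_3 = g(0.629037) = 0.825595
y_4 = g(0.825595) = 0.695120

0.6951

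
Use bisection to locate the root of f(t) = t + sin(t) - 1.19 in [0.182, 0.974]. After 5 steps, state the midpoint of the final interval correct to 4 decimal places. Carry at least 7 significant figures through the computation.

0.6151

f(0.182000) = -0.827003, f(0.974000) = 0.611140 (opposite signs)
step 1: m = 0.578000, f(m) = -0.065650 < 0 → root in [0.578000, 0.974000]
step 2: m = 0.776000, f(m) = 0.286430 > 0 → root in [0.578000, 0.776000]
step 3: m = 0.677000, f(m) = 0.113457 > 0 → root in [0.578000, 0.677000]
step 4: m = 0.627500, f(m) = 0.024623 > 0 → root in [0.578000, 0.627500]
step 5: m = 0.602750, f(m) = -0.020340 < 0 → root in [0.602750, 0.627500]
Midpoint of [0.602750, 0.627500] = 0.615125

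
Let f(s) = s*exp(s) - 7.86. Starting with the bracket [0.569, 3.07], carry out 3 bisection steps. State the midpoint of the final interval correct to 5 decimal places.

1.66319

f(0.569000) = -6.854862, f(3.070000) = 58.273641 (opposite signs)
step 1: m = 1.819500, f(m) = 3.364083 > 0 → root in [0.569000, 1.819500]
step 2: m = 1.194250, f(m) = -3.917684 < 0 → root in [1.194250, 1.819500]
step 3: m = 1.506875, f(m) = -1.060066 < 0 → root in [1.506875, 1.819500]
Midpoint of [1.506875, 1.819500] = 1.663187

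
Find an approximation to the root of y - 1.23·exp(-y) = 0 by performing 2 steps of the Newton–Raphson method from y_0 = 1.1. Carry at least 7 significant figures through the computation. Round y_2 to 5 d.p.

0.64496

f'(y) = 1 + 1.23·exp(-y)
y_0 = 1.100000: f = 0.690569, f' = 1.409431 → y_1 = 1.100000 - (0.690569)/(1.409431) = 0.610037
y_1 = 0.610037: f = -0.058259, f' = 1.668297 → y_2 = 0.610037 - (-0.058259)/(1.668297) = 0.644959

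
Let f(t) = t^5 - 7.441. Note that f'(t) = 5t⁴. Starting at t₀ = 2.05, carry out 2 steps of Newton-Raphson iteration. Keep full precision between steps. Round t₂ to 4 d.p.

1.5478

t_0 = 2.050000: f = 28.764063, f' = 88.305031 → t_1 = 2.050000 - (28.764063)/(88.305031) = 1.724265
t_1 = 1.724265: f = 7.800220, f' = 44.196287 → t_2 = 1.724265 - (7.800220)/(44.196287) = 1.547774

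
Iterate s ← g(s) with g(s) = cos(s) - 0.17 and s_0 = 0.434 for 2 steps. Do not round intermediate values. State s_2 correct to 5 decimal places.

s_1 = g(0.434000) = 0.737291
s_2 = g(0.737291) = 0.570292

0.57029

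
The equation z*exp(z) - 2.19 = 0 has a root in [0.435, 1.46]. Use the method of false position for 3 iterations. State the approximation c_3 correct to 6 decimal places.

0.869827

f(0.435000) = -1.517941, f(1.460000) = 4.096701
step 1: c = 0.712113, f(c) = -0.738505 < 0 → new bracket [0.712113, 1.460000]
step 2: c = 0.826341, f(c) = -0.301856 < 0 → new bracket [0.826341, 1.460000]
step 3: c = 0.869827, f(c) = -0.114160 < 0 → new bracket [0.869827, 1.460000]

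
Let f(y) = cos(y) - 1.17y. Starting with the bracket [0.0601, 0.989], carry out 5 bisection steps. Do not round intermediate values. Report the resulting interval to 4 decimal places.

[0.6697, 0.6987]

f(0.060100) = 0.927878, f(0.989000) = -0.607604 (opposite signs)
step 1: m = 0.524550, f(m) = 0.251826 > 0 → root in [0.524550, 0.989000]
step 2: m = 0.756775, f(m) = -0.158373 < 0 → root in [0.524550, 0.756775]
step 3: m = 0.640662, f(m) = 0.052125 > 0 → root in [0.640662, 0.756775]
step 4: m = 0.698719, f(m) = -0.051834 < 0 → root in [0.640662, 0.698719]
step 5: m = 0.669691, f(m) = 0.000476 > 0 → root in [0.669691, 0.698719]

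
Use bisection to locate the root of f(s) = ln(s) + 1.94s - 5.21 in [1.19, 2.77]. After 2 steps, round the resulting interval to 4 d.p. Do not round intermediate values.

[1.9800, 2.3750]

f(1.190000) = -2.727447, f(2.770000) = 1.182647 (opposite signs)
step 1: m = 1.980000, f(m) = -0.685703 < 0 → root in [1.980000, 2.770000]
step 2: m = 2.375000, f(m) = 0.262497 > 0 → root in [1.980000, 2.375000]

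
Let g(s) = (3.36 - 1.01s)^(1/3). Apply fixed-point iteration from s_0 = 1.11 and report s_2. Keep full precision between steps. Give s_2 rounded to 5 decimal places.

1.26800

s_1 = g(1.110000) = 1.308212
s_2 = g(1.308212) = 1.267997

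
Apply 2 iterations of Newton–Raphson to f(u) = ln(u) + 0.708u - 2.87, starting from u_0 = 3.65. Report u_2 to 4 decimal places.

2.6676

f'(u) = 1/u + 0.708
u_0 = 3.650000: f = 1.008927, f' = 0.981973 → u_1 = 3.650000 - (1.008927)/(0.981973) = 2.622551
u_1 = 2.622551: f = -0.049087, f' = 1.089308 → u_2 = 2.622551 - (-0.049087)/(1.089308) = 2.667613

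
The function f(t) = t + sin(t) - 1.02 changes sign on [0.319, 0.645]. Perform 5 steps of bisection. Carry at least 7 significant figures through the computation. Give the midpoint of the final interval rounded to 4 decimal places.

0.5177

f(0.319000) = -0.387383, f(0.645000) = 0.226198 (opposite signs)
step 1: m = 0.482000, f(m) = -0.074448 < 0 → root in [0.482000, 0.645000]
step 2: m = 0.563500, f(m) = 0.077648 > 0 → root in [0.482000, 0.563500]
step 3: m = 0.522750, f(m) = 0.002015 > 0 → root in [0.482000, 0.522750]
step 4: m = 0.502375, f(m) = -0.036117 < 0 → root in [0.502375, 0.522750]
step 5: m = 0.512563, f(m) = -0.017025 < 0 → root in [0.512563, 0.522750]
Midpoint of [0.512563, 0.522750] = 0.517656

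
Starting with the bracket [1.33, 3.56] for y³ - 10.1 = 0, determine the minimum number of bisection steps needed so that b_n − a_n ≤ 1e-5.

18

Initial width b − a = 3.56 − 1.33 = 2.230000.
After n steps the width is (b−a)/2^n; need (b−a)/2^n ≤ 1e-5.
So n ≥ log₂(2.230000/1e-5) = log₂(223000.0000) ≈ 17.7667.
Hence n = 18.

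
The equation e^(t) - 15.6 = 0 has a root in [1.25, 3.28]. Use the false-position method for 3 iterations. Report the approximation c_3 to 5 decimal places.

f(1.250000) = -12.109657, f(3.280000) = 10.975773
step 1: c = 2.314854, f(c) = -5.476559 < 0 → new bracket [2.314854, 3.280000]
step 2: c = 2.636126, f(c) = -1.640977 < 0 → new bracket [2.636126, 3.280000]
step 3: c = 2.719871, f(c) = -0.421643 < 0 → new bracket [2.719871, 3.280000]

2.71987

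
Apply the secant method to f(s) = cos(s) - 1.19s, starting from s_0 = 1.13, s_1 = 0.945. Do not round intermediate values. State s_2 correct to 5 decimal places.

0.68216

f(s_0) = -0.918040, f(s_1) = -0.538807
s_2 = 0.945000 - (-0.538807)·(0.945000 - 1.130000)/(-0.538807 - (-0.918040)) = 0.682156; f(s_2) = -0.035550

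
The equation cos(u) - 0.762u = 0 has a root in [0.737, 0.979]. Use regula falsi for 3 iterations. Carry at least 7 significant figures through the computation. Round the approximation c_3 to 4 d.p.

False-position update: c = (a·f(b) − b·f(a))/(f(b) − f(a)); replace the endpoint whose sign matches f(c).
f(0.737000) = 0.178894, f(0.979000) = -0.188145
step 1: c = 0.854950, f(c) = 0.004784 > 0 → new bracket [0.854950, 0.979000]
step 2: c = 0.858026, f(c) = 0.000116 > 0 → new bracket [0.858026, 0.979000]
step 3: c = 0.858101, f(c) = 0.000003 > 0 → new bracket [0.858101, 0.979000]

0.8581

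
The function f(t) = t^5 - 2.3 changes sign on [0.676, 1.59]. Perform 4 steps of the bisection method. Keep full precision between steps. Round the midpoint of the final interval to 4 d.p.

f(0.676000) = -2.158833, f(1.590000) = 7.862150 (opposite signs)
step 1: m = 1.133000, f(m) = -0.432978 < 0 → root in [1.133000, 1.590000]
step 2: m = 1.361500, f(m) = 2.378302 > 0 → root in [1.133000, 1.361500]
step 3: m = 1.247250, f(m) = 0.718336 > 0 → root in [1.133000, 1.247250]
step 4: m = 1.190125, f(m) = 0.087607 > 0 → root in [1.133000, 1.190125]
Midpoint of [1.133000, 1.190125] = 1.161563

1.1616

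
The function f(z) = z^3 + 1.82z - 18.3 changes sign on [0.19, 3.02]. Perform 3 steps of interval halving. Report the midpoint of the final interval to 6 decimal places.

2.489375

f(0.190000) = -17.947341, f(3.020000) = 14.740008 (opposite signs)
step 1: m = 1.605000, f(m) = -11.244380 < 0 → root in [1.605000, 3.020000]
step 2: m = 2.312500, f(m) = -1.724795 < 0 → root in [2.312500, 3.020000]
step 3: m = 2.666250, f(m) = 5.506650 > 0 → root in [2.312500, 2.666250]
Midpoint of [2.312500, 2.666250] = 2.489375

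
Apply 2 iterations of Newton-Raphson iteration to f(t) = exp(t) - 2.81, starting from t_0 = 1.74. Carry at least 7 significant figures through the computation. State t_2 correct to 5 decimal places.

1.05192

f'(t) = exp(t)
t_0 = 1.740000: f = 2.887343, f' = 5.697343 → t_1 = 1.740000 - (2.887343)/(5.697343) = 1.233212
t_1 = 1.233212: f = 0.622237, f' = 3.432237 → t_2 = 1.233212 - (0.622237)/(3.432237) = 1.051920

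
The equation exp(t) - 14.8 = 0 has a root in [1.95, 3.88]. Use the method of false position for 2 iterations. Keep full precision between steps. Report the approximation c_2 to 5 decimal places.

f(1.950000) = -7.771312, f(3.880000) = 33.624215
step 1: c = 2.312325, f(c) = -4.702125 < 0 → new bracket [2.312325, 3.880000]
step 2: c = 2.504658, f(c) = -2.560633 < 0 → new bracket [2.504658, 3.880000]

2.50466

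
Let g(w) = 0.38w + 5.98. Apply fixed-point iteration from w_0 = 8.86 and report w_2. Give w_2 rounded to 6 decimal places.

9.531784

w_1 = g(8.860000) = 9.346800
w_2 = g(9.346800) = 9.531784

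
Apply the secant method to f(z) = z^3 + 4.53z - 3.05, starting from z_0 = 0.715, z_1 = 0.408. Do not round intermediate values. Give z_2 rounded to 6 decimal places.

0.614175

f(z_0) = 0.554476, f(z_1) = -1.133843
z_2 = 0.408000 - (-1.133843)·(0.408000 - 0.715000)/(-1.133843 - (0.554476)) = 0.614175; f(z_2) = -0.036112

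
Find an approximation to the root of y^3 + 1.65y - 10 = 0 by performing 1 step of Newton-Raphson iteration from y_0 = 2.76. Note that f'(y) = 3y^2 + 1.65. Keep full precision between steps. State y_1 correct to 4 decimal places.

2.1242

Newton update: y ← y − f(y)/f'(y).
y_0 = 2.760000: f = 15.578576, f' = 24.502800 → y_1 = 2.760000 - (15.578576)/(24.502800) = 2.124212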